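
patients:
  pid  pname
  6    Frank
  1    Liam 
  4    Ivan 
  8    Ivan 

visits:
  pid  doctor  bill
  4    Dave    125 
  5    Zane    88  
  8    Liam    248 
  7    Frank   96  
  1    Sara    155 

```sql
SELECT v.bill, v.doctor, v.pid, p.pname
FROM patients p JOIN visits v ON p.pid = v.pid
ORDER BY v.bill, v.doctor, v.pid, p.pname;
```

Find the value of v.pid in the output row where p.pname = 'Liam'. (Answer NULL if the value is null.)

1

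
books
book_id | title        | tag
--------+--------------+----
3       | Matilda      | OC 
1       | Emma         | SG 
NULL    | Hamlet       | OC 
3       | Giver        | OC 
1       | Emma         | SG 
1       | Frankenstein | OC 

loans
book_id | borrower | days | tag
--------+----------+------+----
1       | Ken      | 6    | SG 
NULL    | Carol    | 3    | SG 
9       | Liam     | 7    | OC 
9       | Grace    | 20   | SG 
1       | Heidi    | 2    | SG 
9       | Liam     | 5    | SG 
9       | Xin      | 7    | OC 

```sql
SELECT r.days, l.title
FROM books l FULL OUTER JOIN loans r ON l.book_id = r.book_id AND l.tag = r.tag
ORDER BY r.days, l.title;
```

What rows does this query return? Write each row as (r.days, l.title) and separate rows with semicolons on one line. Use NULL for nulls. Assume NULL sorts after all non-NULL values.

(2, Emma); (2, Emma); (3, NULL); (5, NULL); (6, Emma); (6, Emma); (7, NULL); (7, NULL); (20, NULL); (NULL, Frankenstein); (NULL, Giver); (NULL, Hamlet); (NULL, Matilda)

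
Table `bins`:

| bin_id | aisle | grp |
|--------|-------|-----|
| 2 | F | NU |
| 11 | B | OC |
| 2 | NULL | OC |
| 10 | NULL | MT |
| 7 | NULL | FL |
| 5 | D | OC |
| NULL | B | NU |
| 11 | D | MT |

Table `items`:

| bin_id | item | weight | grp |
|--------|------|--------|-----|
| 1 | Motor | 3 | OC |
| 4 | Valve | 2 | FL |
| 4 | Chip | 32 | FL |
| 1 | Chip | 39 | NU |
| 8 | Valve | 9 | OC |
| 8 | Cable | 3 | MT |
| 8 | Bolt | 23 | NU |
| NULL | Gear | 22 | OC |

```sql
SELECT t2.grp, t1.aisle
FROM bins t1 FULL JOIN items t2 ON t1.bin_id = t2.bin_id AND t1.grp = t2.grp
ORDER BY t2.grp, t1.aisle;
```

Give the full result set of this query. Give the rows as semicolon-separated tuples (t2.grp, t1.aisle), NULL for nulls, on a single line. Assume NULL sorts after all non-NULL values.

FULL OUTER JOIN keeps every row from both sides; unmatched rows get NULL for the other side's columns.
Matching on t1.bin_id = t2.bin_id AND t1.grp = t2.grp. A NULL in a compared column never satisfies the condition.
- bin_id=2, grp=NU: no t2 row matches, row kept with t2 columns NULL.
- bin_id=11, grp=OC: no t2 row matches, row kept with t2 columns NULL.
- bin_id=2, grp=OC: no t2 row matches, row kept with t2 columns NULL.
- bin_id=10, grp=MT: no t2 row matches, row kept with t2 columns NULL.
- bin_id=7, grp=FL: no t2 row matches, row kept with t2 columns NULL.
- bin_id=5, grp=OC: no t2 row matches, row kept with t2 columns NULL.
- bin_id=NULL, grp=NU: no t2 row matches, row kept with t2 columns NULL.
- bin_id=11, grp=MT: no t2 row matches, row kept with t2 columns NULL.
- 8 row(s) from t2 found no t1 partner → padded with NULL.

(FL, NULL); (FL, NULL); (MT, NULL); (NU, NULL); (NU, NULL); (OC, NULL); (OC, NULL); (OC, NULL); (NULL, B); (NULL, B); (NULL, D); (NULL, D); (NULL, F); (NULL, NULL); (NULL, NULL); (NULL, NULL)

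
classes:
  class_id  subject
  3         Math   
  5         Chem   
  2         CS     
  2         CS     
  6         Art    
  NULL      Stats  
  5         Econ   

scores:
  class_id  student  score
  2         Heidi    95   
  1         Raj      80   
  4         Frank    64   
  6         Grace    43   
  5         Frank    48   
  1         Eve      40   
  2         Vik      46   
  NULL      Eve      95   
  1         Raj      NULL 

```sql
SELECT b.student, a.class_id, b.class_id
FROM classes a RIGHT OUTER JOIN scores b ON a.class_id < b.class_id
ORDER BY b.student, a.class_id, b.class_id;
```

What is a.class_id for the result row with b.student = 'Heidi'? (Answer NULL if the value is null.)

RIGHT JOIN keeps every row from `scores`; unmatched rows get NULL for `classes`'s columns.
Matching on a.class_id < b.class_id. A NULL in a compared column never satisfies the condition.
- a row (class_id=3): matches 3 b row(s) → 3 output row(s).
- a row (class_id=5): matches 1 b row(s) → 1 output row(s).
- a row (class_id=2): matches 3 b row(s) → 3 output row(s).
- a row (class_id=2): matches 3 b row(s) → 3 output row(s).
- a row (class_id=6): no match.
- a row (class_id=NULL): no match.
- a row (class_id=5): matches 1 b row(s) → 1 output row(s).
- plus 6 unmatched b row(s), each kept with NULL a columns.

NULL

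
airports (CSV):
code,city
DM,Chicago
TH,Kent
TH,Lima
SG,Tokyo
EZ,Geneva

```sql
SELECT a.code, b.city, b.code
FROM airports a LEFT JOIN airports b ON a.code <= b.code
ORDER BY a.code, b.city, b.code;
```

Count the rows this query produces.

LEFT JOIN keeps every row from `airports a`; unmatched rows get NULL for `airports b`'s columns.
Matching on a.code <= b.code.
Matched pairs: 16; unmatched a rows kept: 0.
Total: 16 rows.

16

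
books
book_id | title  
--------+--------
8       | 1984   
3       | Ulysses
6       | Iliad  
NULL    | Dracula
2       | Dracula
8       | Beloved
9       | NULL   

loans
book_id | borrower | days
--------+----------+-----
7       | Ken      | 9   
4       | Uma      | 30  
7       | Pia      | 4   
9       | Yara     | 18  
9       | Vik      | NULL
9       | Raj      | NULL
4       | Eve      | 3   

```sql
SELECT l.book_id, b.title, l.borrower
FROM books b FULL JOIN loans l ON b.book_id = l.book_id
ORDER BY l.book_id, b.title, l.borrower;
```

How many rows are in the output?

FULL OUTER JOIN keeps every row from both sides; unmatched rows get NULL for the other side's columns.
Matching on b.book_id = l.book_id. A NULL in a compared column never satisfies the condition.
Matched pairs: 3; unmatched b rows kept: 6; unmatched l rows kept: 4.
Total: 3 matched + 10 padded = 13 rows.

13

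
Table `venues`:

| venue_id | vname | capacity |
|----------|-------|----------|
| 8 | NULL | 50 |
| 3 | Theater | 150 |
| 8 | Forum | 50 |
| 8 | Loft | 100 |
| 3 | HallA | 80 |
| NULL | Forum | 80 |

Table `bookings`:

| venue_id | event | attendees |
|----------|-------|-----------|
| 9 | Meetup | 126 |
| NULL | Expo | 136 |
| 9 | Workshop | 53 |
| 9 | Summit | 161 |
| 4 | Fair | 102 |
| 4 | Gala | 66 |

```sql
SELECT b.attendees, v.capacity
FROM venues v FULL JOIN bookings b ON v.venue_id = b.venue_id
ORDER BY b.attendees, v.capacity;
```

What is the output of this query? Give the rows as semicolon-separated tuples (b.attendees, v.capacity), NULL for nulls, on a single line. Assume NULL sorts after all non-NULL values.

(53, NULL); (66, NULL); (102, NULL); (126, NULL); (136, NULL); (161, NULL); (NULL, 50); (NULL, 50); (NULL, 80); (NULL, 80); (NULL, 100); (NULL, 150)

FULL OUTER JOIN keeps every row from both sides; unmatched rows get NULL for the other side's columns.
Matching on v.venue_id = b.venue_id. A NULL in a compared column never satisfies the condition.
- venue_id=8: no b row matches, row kept with b columns NULL.
- venue_id=3: no b row matches, row kept with b columns NULL.
- venue_id=8: no b row matches, row kept with b columns NULL.
- venue_id=8: no b row matches, row kept with b columns NULL.
- venue_id=3: no b row matches, row kept with b columns NULL.
- venue_id=NULL: no b row matches, row kept with b columns NULL.
- 6 row(s) from b found no v partner → padded with NULL.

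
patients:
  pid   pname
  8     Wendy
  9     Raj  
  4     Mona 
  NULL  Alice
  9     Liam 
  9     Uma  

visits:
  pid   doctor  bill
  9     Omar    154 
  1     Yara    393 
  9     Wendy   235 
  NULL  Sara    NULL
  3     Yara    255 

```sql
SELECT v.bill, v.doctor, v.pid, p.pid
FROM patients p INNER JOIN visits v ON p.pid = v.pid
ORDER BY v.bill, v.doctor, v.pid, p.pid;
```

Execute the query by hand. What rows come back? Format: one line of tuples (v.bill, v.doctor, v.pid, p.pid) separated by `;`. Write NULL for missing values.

(154, Omar, 9, 9); (154, Omar, 9, 9); (154, Omar, 9, 9); (235, Wendy, 9, 9); (235, Wendy, 9, 9); (235, Wendy, 9, 9)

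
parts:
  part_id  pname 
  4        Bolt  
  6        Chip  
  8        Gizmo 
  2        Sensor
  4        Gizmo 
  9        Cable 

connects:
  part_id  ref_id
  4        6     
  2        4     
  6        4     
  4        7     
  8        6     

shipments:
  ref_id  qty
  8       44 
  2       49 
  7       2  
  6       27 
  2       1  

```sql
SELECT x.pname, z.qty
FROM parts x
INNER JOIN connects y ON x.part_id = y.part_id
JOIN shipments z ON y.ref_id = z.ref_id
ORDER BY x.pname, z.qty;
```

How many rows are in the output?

5

Evaluate left to right. First `parts x INNER JOIN connects y` on part_id: 7 row(s).
Then INNER JOIN `shipments z` on ref_id: keep only rows whose y.ref_id appears in z.
Result: 5 row(s).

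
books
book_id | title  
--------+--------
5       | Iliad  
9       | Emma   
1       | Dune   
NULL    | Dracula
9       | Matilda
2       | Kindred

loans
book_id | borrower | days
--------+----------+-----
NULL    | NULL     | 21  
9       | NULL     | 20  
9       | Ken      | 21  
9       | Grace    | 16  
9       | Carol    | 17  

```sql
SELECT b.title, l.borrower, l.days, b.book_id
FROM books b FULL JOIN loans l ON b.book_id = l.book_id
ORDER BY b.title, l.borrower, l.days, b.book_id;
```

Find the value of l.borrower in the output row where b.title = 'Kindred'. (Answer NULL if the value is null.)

NULL

FULL OUTER JOIN keeps every row from both sides; unmatched rows get NULL for the other side's columns.
Matching on b.book_id = l.book_id. A NULL in a compared column never satisfies the condition.
Matched pairs: 8; unmatched b rows kept: 4; unmatched l rows kept: 1.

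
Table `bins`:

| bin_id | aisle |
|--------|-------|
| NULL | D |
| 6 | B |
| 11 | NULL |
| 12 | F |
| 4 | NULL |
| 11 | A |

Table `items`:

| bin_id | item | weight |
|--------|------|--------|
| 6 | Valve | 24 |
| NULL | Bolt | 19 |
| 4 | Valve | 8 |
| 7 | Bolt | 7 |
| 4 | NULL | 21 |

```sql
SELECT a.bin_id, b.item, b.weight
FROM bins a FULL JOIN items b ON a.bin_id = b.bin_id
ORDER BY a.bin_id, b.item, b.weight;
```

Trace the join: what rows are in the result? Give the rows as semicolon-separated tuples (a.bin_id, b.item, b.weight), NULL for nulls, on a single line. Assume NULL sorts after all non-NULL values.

(4, Valve, 8); (4, NULL, 21); (6, Valve, 24); (11, NULL, NULL); (11, NULL, NULL); (12, NULL, NULL); (NULL, Bolt, 7); (NULL, Bolt, 19); (NULL, NULL, NULL)

FULL OUTER JOIN keeps every row from both sides; unmatched rows get NULL for the other side's columns.
Matching on a.bin_id = b.bin_id. A NULL in a compared column never satisfies the condition.
Matched pairs: 3; unmatched a rows kept: 4; unmatched b rows kept: 2.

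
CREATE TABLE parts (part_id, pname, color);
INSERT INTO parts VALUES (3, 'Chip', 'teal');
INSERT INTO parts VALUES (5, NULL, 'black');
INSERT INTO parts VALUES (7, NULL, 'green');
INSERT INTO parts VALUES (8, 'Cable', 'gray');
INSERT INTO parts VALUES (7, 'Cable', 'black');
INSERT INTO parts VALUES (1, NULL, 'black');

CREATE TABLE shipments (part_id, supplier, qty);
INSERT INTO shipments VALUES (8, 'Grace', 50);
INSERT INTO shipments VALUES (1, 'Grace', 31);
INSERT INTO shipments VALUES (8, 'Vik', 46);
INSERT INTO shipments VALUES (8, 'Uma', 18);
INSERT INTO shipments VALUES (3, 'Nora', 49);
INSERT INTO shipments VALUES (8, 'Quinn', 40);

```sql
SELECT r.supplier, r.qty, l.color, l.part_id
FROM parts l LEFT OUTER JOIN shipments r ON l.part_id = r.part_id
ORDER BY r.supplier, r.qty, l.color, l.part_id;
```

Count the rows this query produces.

9

LEFT JOIN keeps every row from `parts`; unmatched rows get NULL for `shipments`'s columns.
Matching on l.part_id = r.part_id.
- l[0] part_id=3 → 1 match(es) in r → 1 row(s).
- l[1] part_id=5 → no match; kept with NULLs on the r side.
- l[2] part_id=7 → no match; kept with NULLs on the r side.
- l[3] part_id=8 → 4 match(es) in r → 4 row(s).
- l[4] part_id=7 → no match; kept with NULLs on the r side.
- l[5] part_id=1 → 1 match(es) in r → 1 row(s).
Total: 6 matched + 3 padded = 9 rows.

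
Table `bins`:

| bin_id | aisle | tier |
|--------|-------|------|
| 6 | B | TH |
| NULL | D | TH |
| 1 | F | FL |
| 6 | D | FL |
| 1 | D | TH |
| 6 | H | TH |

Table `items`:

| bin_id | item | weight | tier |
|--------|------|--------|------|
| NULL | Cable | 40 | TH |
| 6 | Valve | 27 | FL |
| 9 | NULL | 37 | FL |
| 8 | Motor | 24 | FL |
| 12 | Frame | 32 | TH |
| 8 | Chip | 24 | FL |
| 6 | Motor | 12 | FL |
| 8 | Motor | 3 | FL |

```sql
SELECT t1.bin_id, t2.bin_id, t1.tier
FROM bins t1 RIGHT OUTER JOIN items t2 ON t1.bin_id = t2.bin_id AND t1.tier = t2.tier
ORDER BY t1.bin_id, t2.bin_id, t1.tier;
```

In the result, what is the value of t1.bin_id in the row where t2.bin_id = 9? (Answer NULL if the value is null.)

NULL

RIGHT JOIN keeps every row from `items`; unmatched rows get NULL for `bins`'s columns.
Matching on t1.bin_id = t2.bin_id AND t1.tier = t2.tier. A NULL in a compared column never satisfies the condition.
- t1 (bin_id=6, tier=TH) has no partner in t2.
- t1 (bin_id=NULL, tier=TH) has no partner in t2.
- t1 (bin_id=1, tier=FL) has no partner in t2.
- t1 (bin_id=6, tier=FL) pairs with 2 row(s) of t2.
- t1 (bin_id=1, tier=TH) has no partner in t2.
- t1 (bin_id=6, tier=TH) has no partner in t2.
- 6 row(s) from t2 found no t1 partner → padded with NULL.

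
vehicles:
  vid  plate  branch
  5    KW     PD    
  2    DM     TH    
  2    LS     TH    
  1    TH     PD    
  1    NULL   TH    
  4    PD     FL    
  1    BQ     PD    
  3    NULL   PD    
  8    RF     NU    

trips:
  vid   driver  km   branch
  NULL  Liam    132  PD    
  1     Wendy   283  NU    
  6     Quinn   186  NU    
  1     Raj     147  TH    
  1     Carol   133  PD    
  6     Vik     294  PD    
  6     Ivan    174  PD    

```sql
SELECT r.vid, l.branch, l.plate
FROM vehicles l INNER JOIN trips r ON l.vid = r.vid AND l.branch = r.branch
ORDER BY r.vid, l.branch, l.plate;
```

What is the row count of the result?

INNER JOIN keeps only pairs where the ON condition holds.
Matching on l.vid = r.vid AND l.branch = r.branch. A NULL in a compared column never satisfies the condition.
- l row (vid=5, branch=PD): no match → dropped.
- l row (vid=2, branch=TH): no match → dropped.
- l row (vid=2, branch=TH): no match → dropped.
- l row (vid=1, branch=PD): matches 1 r row(s) → 1 output row(s).
- l row (vid=1, branch=TH): matches 1 r row(s) → 1 output row(s).
- l row (vid=4, branch=FL): no match → dropped.
- l row (vid=1, branch=PD): matches 1 r row(s) → 1 output row(s).
- l row (vid=3, branch=PD): no match → dropped.
- l row (vid=8, branch=NU): no match → dropped.
Total: 3 rows.

3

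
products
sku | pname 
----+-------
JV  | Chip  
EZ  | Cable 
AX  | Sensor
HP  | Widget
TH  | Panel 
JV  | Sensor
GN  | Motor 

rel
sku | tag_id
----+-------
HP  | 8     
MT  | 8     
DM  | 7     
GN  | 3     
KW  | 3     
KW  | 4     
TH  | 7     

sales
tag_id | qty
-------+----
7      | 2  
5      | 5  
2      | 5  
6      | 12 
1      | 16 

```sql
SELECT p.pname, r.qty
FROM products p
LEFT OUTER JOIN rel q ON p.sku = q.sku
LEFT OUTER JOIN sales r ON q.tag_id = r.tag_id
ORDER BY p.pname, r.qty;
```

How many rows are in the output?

7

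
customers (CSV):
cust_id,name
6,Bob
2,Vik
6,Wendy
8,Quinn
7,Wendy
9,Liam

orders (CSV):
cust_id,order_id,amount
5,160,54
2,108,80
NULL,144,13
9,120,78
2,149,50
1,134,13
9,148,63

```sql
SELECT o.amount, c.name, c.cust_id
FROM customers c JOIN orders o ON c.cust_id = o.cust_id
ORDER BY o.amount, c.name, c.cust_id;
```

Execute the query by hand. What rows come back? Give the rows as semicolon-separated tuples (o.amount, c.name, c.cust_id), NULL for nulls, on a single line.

INNER JOIN keeps only pairs where the ON condition holds.
Matching on c.cust_id = o.cust_id. A NULL in a compared column never satisfies the condition.
- c[0] cust_id=6 → no match; dropped.
- c[1] cust_id=2 → 2 match(es) in o → 2 row(s).
- c[2] cust_id=6 → no match; dropped.
- c[3] cust_id=8 → no match; dropped.
- c[4] cust_id=7 → no match; dropped.
- c[5] cust_id=9 → 2 match(es) in o → 2 row(s).
After projecting and ordering:
o.amount | c.name | c.cust_id
50 | Vik | 2
63 | Liam | 9
78 | Liam | 9
80 | Vik | 2

(50, Vik, 2); (63, Liam, 9); (78, Liam, 9); (80, Vik, 2)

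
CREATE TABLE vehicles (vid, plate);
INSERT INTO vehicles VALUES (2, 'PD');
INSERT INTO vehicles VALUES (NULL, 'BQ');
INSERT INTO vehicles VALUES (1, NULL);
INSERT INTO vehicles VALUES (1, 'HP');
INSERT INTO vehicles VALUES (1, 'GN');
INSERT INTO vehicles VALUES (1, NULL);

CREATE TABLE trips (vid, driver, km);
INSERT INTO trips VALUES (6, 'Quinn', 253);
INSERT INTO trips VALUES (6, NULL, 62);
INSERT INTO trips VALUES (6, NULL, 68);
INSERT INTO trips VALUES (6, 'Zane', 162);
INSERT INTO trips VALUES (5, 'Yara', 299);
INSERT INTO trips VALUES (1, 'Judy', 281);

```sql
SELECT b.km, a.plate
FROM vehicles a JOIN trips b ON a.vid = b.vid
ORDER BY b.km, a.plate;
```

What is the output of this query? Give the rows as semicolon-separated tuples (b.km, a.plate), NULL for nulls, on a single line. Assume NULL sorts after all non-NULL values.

INNER JOIN keeps only pairs where the ON condition holds.
Matching on a.vid = b.vid. A NULL in a compared column never satisfies the condition.
Matched pairs: 4.

(281, GN); (281, HP); (281, NULL); (281, NULL)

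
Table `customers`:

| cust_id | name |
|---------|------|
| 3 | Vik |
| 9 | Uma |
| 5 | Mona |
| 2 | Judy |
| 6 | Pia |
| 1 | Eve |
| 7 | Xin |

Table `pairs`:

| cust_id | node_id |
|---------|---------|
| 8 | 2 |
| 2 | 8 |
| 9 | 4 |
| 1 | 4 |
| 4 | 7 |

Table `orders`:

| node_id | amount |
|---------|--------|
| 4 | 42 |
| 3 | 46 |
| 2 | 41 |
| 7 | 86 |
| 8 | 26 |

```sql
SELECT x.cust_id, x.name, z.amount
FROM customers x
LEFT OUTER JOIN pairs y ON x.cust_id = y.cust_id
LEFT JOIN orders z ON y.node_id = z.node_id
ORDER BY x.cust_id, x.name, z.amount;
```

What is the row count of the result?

7

Joins associate left-to-right: customers LEFT JOIN pairs on cust_id gives 7 intermediate row(s).
Then LEFT JOIN `orders z` on node_id: each of those 7 rows is kept; rows whose y.node_id has no match in z get NULL for z's columns.
Result: 7 row(s).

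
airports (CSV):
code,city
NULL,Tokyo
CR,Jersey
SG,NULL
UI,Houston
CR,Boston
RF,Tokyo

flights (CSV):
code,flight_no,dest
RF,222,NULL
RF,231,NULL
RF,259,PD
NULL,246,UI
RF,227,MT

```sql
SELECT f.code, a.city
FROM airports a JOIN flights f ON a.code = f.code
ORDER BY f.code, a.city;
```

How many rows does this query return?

4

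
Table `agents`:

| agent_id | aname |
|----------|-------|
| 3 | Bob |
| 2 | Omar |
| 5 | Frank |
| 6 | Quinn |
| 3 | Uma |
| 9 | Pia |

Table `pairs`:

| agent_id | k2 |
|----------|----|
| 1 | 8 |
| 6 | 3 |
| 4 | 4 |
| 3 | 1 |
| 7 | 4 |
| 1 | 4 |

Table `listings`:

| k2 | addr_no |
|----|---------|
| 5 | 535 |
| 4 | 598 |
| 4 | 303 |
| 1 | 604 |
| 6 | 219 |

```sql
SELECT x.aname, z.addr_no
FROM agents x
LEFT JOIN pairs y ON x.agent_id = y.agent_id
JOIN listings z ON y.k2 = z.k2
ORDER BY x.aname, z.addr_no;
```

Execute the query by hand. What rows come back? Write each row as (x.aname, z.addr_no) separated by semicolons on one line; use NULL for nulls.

Joins associate left-to-right: agents LEFT JOIN pairs on agent_id gives 6 intermediate row(s).
Then INNER JOIN `listings z` on k2: keep only rows whose y.k2 appears in z.

(Bob, 604); (Uma, 604)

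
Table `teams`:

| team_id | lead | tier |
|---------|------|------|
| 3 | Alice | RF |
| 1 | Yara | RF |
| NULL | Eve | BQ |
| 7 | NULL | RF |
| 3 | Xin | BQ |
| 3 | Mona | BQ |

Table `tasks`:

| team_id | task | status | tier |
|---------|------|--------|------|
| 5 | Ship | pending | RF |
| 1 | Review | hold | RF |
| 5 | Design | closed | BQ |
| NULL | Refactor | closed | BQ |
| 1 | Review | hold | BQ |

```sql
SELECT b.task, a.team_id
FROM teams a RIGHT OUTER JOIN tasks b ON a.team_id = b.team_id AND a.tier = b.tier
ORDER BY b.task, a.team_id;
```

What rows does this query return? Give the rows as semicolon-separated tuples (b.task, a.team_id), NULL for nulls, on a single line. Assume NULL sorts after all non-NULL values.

(Design, NULL); (Refactor, NULL); (Review, 1); (Review, NULL); (Ship, NULL)

RIGHT JOIN keeps every row from `tasks`; unmatched rows get NULL for `teams`'s columns.
Matching on a.team_id = b.team_id AND a.tier = b.tier. A NULL in a compared column never satisfies the condition.
- team_id=3, tier=RF: no matching b row.
- team_id=1, tier=RF: 1 matching b row(s), so 1 row(s) emitted.
- team_id=NULL, tier=BQ: no matching b row.
- team_id=7, tier=RF: no matching b row.
- team_id=3, tier=BQ: no matching b row.
- team_id=3, tier=BQ: no matching b row.
- 4 row(s) from b found no a partner → padded with NULL.
After projecting and ordering:
b.task | a.team_id
Design | NULL
Refactor | NULL
Review | 1
Review | NULL
Ship | NULL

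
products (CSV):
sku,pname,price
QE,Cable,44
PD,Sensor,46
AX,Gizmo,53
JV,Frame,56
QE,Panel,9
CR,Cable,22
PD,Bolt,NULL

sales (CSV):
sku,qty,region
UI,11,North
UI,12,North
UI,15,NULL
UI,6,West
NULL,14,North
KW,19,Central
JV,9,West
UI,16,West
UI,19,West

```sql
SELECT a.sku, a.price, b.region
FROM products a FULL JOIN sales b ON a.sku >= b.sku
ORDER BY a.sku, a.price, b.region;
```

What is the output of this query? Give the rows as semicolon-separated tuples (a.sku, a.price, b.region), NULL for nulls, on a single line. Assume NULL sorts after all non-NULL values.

(AX, 53, NULL); (CR, 22, NULL); (JV, 56, West); (PD, 46, Central); (PD, 46, West); (PD, NULL, Central); (PD, NULL, West); (QE, 9, Central); (QE, 9, West); (QE, 44, Central); (QE, 44, West); (NULL, NULL, North); (NULL, NULL, North); (NULL, NULL, North); (NULL, NULL, West); (NULL, NULL, West); (NULL, NULL, West); (NULL, NULL, NULL)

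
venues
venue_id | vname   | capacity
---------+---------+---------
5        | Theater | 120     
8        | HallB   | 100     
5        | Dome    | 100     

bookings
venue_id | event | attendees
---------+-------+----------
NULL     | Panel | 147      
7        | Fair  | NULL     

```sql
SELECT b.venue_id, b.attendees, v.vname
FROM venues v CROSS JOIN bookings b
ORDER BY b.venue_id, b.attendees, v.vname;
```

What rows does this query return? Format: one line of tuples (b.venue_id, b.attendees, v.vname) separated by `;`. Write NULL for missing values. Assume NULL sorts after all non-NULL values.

CROSS JOIN pairs every row of `venues` with every row of `bookings`: 3 × 2 = 6 rows.
After projecting and ordering:
b.venue_id | b.attendees | v.vname
7 | NULL | Dome
7 | NULL | HallB
7 | NULL | Theater
NULL | 147 | Dome
NULL | 147 | HallB
NULL | 147 | Theater

(7, NULL, Dome); (7, NULL, HallB); (7, NULL, Theater); (NULL, 147, Dome); (NULL, 147, HallB); (NULL, 147, Theater)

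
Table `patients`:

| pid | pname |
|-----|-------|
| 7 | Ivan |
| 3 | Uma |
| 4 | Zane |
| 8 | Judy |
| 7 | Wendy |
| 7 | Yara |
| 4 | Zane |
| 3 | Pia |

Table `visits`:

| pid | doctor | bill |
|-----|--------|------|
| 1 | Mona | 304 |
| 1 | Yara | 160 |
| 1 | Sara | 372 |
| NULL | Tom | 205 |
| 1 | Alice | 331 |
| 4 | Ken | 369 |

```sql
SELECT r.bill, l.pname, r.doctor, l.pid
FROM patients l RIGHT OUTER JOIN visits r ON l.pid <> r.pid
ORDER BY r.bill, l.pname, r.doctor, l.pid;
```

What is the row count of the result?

39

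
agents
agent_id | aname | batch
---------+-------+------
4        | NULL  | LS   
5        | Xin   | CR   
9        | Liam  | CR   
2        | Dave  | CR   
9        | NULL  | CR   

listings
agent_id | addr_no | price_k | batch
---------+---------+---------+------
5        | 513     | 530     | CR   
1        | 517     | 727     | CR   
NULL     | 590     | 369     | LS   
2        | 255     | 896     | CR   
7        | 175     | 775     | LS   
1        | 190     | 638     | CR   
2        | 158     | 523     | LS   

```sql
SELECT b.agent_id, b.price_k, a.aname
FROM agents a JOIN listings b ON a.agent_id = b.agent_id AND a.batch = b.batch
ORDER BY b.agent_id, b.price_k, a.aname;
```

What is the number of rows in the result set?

2

INNER JOIN keeps only pairs where the ON condition holds.
Matching on a.agent_id = b.agent_id AND a.batch = b.batch. A NULL in a compared column never satisfies the condition.
- a[0] agent_id=4, batch=LS → no match; dropped.
- a[1] agent_id=5, batch=CR → 1 match(es) in b → 1 row(s).
- a[2] agent_id=9, batch=CR → no match; dropped.
- a[3] agent_id=2, batch=CR → 1 match(es) in b → 1 row(s).
- a[4] agent_id=9, batch=CR → no match; dropped.
Total: 2 rows.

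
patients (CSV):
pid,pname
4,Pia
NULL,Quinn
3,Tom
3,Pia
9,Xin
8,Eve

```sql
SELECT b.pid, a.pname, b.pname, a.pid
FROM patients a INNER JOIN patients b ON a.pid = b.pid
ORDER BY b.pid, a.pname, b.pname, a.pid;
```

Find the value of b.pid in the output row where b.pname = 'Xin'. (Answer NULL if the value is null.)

9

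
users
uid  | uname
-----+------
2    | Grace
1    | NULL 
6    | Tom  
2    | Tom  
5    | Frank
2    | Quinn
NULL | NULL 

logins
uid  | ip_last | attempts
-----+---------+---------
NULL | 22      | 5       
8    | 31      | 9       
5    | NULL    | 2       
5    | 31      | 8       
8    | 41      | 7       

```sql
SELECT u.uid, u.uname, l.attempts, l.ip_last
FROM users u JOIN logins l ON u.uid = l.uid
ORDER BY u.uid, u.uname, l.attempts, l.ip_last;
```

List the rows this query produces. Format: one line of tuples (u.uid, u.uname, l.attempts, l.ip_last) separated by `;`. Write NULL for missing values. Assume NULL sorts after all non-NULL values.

INNER JOIN keeps only pairs where the ON condition holds.
Matching on u.uid = l.uid. A NULL in a compared column never satisfies the condition.
- uid=2: no matching l row, dropped.
- uid=1: no matching l row, dropped.
- uid=6: no matching l row, dropped.
- uid=2: no matching l row, dropped.
- uid=5: 2 matching l row(s), so 2 row(s) emitted.
- uid=2: no matching l row, dropped.
- uid=NULL: no matching l row, dropped.
After projecting and ordering:
u.uid | u.uname | l.attempts | l.ip_last
5 | Frank | 2 | NULL
5 | Frank | 8 | 31

(5, Frank, 2, NULL); (5, Frank, 8, 31)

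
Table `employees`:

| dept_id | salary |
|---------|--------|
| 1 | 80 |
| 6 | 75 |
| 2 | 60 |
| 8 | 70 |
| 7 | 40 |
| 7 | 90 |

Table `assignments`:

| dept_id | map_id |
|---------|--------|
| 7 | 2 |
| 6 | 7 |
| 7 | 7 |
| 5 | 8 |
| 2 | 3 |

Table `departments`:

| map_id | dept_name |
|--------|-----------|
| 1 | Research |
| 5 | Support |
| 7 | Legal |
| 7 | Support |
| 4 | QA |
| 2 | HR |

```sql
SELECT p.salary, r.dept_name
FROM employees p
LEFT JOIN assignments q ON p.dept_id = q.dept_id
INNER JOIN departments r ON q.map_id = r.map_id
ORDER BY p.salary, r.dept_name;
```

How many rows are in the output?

Step 1 — p LEFT JOIN q on dept_id → 8 row(s).
Then INNER JOIN `departments r` on map_id: keep only rows whose q.map_id appears in r.
Result: 8 row(s).

8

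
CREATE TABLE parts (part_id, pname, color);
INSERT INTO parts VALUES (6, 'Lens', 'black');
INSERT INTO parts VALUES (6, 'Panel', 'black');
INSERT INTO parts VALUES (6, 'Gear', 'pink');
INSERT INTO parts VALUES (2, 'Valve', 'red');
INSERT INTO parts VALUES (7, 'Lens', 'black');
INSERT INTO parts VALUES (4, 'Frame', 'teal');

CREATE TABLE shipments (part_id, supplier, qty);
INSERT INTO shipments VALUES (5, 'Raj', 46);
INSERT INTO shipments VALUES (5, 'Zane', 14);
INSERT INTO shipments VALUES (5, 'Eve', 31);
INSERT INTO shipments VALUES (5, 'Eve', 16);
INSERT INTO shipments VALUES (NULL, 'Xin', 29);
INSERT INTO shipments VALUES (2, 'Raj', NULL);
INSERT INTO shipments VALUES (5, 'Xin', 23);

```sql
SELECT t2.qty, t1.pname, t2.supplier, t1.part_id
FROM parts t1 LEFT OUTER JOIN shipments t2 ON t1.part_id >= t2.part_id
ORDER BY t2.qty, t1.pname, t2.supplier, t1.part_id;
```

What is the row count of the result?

LEFT JOIN keeps every row from `parts`; unmatched rows get NULL for `shipments`'s columns.
Matching on t1.part_id >= t2.part_id. A NULL in a compared column never satisfies the condition.
- t1[0] part_id=6 → 6 match(es) in t2 → 6 row(s).
- t1[1] part_id=6 → 6 match(es) in t2 → 6 row(s).
- t1[2] part_id=6 → 6 match(es) in t2 → 6 row(s).
- t1[3] part_id=2 → 1 match(es) in t2 → 1 row(s).
- t1[4] part_id=7 → 6 match(es) in t2 → 6 row(s).
- t1[5] part_id=4 → 1 match(es) in t2 → 1 row(s).
Total: 26 rows.

26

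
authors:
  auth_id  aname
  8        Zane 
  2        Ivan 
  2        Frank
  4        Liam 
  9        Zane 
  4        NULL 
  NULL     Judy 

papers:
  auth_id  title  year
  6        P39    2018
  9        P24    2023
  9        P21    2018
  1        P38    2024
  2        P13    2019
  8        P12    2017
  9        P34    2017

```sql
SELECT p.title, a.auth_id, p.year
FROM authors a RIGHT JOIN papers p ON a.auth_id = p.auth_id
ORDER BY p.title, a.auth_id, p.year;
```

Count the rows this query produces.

RIGHT JOIN keeps every row from `papers`; unmatched rows get NULL for `authors`'s columns.
Matching on a.auth_id = p.auth_id. A NULL in a compared column never satisfies the condition.
- auth_id=8: 1 matching p row(s), so 1 row(s) emitted.
- auth_id=2: 1 matching p row(s), so 1 row(s) emitted.
- auth_id=2: 1 matching p row(s), so 1 row(s) emitted.
- auth_id=4: no matching p row.
- auth_id=9: 3 matching p row(s), so 3 row(s) emitted.
- auth_id=4: no matching p row.
- auth_id=NULL: no matching p row.
- 2 p row(s) had no a match → kept, a columns NULL.
Total: 6 matched + 2 padded = 8 rows.

8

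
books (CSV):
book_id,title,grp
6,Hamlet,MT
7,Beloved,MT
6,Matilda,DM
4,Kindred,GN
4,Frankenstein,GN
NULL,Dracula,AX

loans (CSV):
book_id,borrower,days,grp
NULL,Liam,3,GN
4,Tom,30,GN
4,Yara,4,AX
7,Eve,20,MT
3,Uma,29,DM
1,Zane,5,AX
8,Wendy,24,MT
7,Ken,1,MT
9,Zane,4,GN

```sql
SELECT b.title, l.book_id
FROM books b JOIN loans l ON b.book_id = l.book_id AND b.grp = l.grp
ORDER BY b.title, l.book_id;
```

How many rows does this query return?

INNER JOIN keeps only pairs where the ON condition holds.
Matching on b.book_id = l.book_id AND b.grp = l.grp. A NULL in a compared column never satisfies the condition.
- b row (book_id=6, grp=MT): no match → dropped.
- b row (book_id=7, grp=MT): matches 2 l row(s) → 2 output row(s).
- b row (book_id=6, grp=DM): no match → dropped.
- b row (book_id=4, grp=GN): matches 1 l row(s) → 1 output row(s).
- b row (book_id=4, grp=GN): matches 1 l row(s) → 1 output row(s).
- b row (book_id=NULL, grp=AX): no match → dropped.
Total: 4 rows.

4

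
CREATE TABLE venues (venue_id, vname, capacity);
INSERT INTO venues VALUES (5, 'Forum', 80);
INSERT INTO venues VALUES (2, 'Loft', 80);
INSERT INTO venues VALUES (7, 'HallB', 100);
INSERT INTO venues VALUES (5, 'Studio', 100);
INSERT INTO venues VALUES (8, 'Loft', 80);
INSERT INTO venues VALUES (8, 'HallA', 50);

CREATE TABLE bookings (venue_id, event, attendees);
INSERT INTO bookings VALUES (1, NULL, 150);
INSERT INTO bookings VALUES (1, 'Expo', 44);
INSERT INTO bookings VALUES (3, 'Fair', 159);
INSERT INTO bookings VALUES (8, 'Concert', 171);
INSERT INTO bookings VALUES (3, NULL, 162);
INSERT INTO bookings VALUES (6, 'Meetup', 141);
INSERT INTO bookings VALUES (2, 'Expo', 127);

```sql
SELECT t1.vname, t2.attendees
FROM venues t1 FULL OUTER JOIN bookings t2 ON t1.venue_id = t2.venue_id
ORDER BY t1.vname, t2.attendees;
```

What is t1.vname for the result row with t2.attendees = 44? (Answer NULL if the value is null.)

NULL

FULL OUTER JOIN keeps every row from both sides; unmatched rows get NULL for the other side's columns.
Matching on t1.venue_id = t2.venue_id.
Matched pairs: 3; unmatched t1 rows kept: 3; unmatched t2 rows kept: 5.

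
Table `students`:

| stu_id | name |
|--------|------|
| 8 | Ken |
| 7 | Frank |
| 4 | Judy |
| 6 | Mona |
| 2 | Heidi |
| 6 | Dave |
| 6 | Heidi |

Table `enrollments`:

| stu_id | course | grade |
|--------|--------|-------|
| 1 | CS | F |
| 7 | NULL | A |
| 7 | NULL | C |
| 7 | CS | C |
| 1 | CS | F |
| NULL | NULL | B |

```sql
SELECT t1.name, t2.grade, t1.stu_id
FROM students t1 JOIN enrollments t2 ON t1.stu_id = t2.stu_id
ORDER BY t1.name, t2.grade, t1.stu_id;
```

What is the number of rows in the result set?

INNER JOIN keeps only pairs where the ON condition holds.
Matching on t1.stu_id = t2.stu_id. A NULL in a compared column never satisfies the condition.
Matched pairs: 3.
Total: 3 rows.

3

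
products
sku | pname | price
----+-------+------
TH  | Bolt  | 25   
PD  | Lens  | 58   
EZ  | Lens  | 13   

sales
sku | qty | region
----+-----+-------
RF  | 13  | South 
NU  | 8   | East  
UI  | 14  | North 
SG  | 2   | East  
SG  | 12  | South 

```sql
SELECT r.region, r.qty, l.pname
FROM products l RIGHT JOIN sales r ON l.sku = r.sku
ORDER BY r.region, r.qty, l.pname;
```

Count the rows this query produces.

RIGHT JOIN keeps every row from `sales`; unmatched rows get NULL for `products`'s columns.
Matching on l.sku = r.sku.
- l row (sku=TH): no match.
- l row (sku=PD): no match.
- l row (sku=EZ): no match.
- 5 row(s) from r found no l partner → padded with NULL.
Total: 0 matched + 5 padded = 5 rows.

5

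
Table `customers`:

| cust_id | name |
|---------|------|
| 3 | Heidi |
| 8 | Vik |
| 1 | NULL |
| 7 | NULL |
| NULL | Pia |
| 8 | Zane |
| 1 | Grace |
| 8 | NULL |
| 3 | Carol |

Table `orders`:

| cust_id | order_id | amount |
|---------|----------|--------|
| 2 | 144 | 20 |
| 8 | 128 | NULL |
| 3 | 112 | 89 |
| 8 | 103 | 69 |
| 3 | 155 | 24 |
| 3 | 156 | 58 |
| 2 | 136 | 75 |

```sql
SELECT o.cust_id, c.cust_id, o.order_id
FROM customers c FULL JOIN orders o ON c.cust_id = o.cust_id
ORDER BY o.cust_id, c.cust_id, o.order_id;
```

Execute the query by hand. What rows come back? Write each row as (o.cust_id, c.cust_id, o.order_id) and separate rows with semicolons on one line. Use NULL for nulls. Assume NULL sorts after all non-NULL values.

FULL OUTER JOIN keeps every row from both sides; unmatched rows get NULL for the other side's columns.
Matching on c.cust_id = o.cust_id. A NULL in a compared column never satisfies the condition.
Matched pairs: 12; unmatched c rows kept: 4; unmatched o rows kept: 2.

(2, NULL, 136); (2, NULL, 144); (3, 3, 112); (3, 3, 112); (3, 3, 155); (3, 3, 155); (3, 3, 156); (3, 3, 156); (8, 8, 103); (8, 8, 103); (8, 8, 103); (8, 8, 128); (8, 8, 128); (8, 8, 128); (NULL, 1, NULL); (NULL, 1, NULL); (NULL, 7, NULL); (NULL, NULL, NULL)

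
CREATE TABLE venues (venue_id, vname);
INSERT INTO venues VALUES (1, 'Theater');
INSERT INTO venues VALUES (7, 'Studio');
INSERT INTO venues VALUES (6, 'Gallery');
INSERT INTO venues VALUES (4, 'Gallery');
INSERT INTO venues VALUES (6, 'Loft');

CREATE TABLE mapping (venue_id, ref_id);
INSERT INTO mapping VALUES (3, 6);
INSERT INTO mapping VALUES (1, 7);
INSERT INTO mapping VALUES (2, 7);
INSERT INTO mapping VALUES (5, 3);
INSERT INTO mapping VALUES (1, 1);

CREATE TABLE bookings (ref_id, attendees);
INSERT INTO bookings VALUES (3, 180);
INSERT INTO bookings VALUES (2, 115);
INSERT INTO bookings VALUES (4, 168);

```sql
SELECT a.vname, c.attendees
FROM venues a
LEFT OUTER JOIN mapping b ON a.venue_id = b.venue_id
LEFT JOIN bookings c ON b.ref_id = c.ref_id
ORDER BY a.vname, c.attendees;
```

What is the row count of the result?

6

Step 1 — a LEFT JOIN b on venue_id → 6 row(s).
Then LEFT JOIN `bookings c` on ref_id: each of those 6 rows is kept; rows whose b.ref_id has no match in c get NULL for c's columns.
Result: 6 row(s).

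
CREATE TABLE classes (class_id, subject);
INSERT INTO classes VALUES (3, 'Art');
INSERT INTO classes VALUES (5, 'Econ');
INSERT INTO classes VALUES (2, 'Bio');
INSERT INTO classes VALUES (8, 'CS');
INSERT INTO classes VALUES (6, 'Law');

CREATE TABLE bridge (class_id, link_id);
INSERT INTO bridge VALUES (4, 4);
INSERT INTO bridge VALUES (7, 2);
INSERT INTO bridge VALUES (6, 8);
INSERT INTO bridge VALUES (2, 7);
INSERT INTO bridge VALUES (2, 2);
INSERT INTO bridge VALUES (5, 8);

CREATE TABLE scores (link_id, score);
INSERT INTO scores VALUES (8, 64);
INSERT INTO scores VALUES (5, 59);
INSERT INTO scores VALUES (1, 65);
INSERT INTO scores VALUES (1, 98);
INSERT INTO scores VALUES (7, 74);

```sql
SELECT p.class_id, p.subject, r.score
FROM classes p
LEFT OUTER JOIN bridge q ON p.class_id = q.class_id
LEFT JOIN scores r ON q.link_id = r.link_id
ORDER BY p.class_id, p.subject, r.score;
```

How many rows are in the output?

6

Evaluate left to right. First `classes p LEFT JOIN bridge q` on class_id: 6 row(s).
Then LEFT JOIN `scores r` on link_id: each of those 6 rows is kept; rows whose q.link_id has no match in r get NULL for r's columns.
Result: 6 row(s).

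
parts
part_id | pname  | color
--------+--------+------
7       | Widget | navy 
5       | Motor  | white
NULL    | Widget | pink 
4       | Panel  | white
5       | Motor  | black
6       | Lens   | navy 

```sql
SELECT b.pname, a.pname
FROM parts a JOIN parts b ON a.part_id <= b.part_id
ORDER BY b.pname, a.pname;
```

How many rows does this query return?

INNER JOIN keeps only pairs where the ON condition holds.
Matching on a.part_id <= b.part_id. A NULL in a compared column never satisfies the condition.
Matched pairs: 16.
Total: 16 rows.

16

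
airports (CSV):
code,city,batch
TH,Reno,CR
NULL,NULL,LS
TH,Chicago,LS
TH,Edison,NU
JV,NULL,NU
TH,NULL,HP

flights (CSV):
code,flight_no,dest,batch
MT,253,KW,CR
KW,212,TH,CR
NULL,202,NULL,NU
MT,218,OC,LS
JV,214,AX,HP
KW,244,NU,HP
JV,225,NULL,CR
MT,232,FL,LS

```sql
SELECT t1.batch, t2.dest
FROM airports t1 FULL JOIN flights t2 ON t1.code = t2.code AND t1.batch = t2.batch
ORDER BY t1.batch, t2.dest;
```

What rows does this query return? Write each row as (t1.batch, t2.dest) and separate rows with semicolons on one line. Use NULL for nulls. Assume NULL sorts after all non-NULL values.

(CR, NULL); (HP, NULL); (LS, NULL); (LS, NULL); (NU, NULL); (NU, NULL); (NULL, AX); (NULL, FL); (NULL, KW); (NULL, NU); (NULL, OC); (NULL, TH); (NULL, NULL); (NULL, NULL)

FULL OUTER JOIN keeps every row from both sides; unmatched rows get NULL for the other side's columns.
Matching on t1.code = t2.code AND t1.batch = t2.batch. A NULL in a compared column never satisfies the condition.
- t1 (code=TH, batch=CR) has no partner → padded with NULL.
- t1 (code=NULL, batch=LS) has no partner → padded with NULL.
- t1 (code=TH, batch=LS) has no partner → padded with NULL.
- t1 (code=TH, batch=NU) has no partner → padded with NULL.
- t1 (code=JV, batch=NU) has no partner → padded with NULL.
- t1 (code=TH, batch=HP) has no partner → padded with NULL.
- 8 row(s) from t2 found no t1 partner → padded with NULL.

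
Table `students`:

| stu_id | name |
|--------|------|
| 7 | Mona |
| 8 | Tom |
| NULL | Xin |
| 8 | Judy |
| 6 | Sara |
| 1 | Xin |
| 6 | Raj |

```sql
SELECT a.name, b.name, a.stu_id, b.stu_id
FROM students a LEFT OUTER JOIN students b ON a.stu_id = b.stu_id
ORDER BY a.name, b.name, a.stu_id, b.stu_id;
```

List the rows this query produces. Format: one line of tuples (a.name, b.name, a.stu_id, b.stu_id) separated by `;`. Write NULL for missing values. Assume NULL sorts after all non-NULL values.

(Judy, Judy, 8, 8); (Judy, Tom, 8, 8); (Mona, Mona, 7, 7); (Raj, Raj, 6, 6); (Raj, Sara, 6, 6); (Sara, Raj, 6, 6); (Sara, Sara, 6, 6); (Tom, Judy, 8, 8); (Tom, Tom, 8, 8); (Xin, Xin, 1, 1); (Xin, NULL, NULL, NULL)

LEFT JOIN keeps every row from `students a`; unmatched rows get NULL for `students b`'s columns.
Matching on a.stu_id = b.stu_id. A NULL in a compared column never satisfies the condition.
- a[0] stu_id=7 → 1 match(es) in b → 1 row(s).
- a[1] stu_id=8 → 2 match(es) in b → 2 row(s).
- a[2] stu_id=NULL → no match; kept with NULLs on the b side.
- a[3] stu_id=8 → 2 match(es) in b → 2 row(s).
- a[4] stu_id=6 → 2 match(es) in b → 2 row(s).
- a[5] stu_id=1 → 1 match(es) in b → 1 row(s).
- a[6] stu_id=6 → 2 match(es) in b → 2 row(s).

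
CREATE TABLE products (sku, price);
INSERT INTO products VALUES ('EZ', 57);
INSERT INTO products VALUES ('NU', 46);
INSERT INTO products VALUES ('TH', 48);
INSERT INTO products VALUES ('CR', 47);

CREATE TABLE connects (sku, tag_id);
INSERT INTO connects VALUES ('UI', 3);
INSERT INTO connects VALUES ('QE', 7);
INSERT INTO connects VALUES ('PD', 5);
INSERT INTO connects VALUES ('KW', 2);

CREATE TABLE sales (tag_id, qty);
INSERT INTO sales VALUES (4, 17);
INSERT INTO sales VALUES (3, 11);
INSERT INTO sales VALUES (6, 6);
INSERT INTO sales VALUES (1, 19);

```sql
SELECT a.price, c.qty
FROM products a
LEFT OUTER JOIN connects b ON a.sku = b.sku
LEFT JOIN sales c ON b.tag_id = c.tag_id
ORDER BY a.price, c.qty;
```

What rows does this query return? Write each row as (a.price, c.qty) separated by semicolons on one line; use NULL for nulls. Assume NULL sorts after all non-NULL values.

(46, NULL); (47, NULL); (48, NULL); (57, NULL)

Joins associate left-to-right: products LEFT JOIN connects on sku gives 4 intermediate row(s).
Then LEFT JOIN `sales c` on tag_id: each of those 4 rows is kept; rows whose b.tag_id has no match in c get NULL for c's columns.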